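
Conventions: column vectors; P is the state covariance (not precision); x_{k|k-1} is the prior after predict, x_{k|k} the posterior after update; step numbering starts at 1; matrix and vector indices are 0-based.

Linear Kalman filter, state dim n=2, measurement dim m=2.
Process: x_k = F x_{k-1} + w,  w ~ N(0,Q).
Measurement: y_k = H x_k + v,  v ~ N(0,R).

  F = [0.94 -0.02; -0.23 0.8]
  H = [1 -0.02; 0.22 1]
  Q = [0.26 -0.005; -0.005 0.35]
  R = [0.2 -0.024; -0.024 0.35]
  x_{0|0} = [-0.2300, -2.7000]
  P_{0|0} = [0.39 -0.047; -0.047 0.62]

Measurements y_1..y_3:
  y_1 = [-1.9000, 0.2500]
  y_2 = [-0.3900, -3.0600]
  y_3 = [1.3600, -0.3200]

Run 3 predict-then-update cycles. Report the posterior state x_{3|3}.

step 1: x^-=[-0.1622, -2.1071]  P^-=[0.6066 -0.1348; -0.1348 0.7847]  S=[0.8123 -0.0404; -0.0404 1.1048]  K=[0.7514 0.0263; -0.1515 0.6779]  nu=[-1.7799, 2.3928]  x^+=[-1.4367, -0.2153]  P^+=[0.1488 -0.0416; -0.0416 0.2501]
step 2: x^-=[-1.3462, 0.1582]  P^-=[0.3932 -0.0726; -0.0726 0.5332]  S=[0.5963 -0.0205; -0.0205 0.8703]  K=[0.6629 0.0315; -0.1194 0.5915]  nu=[0.9594, -2.9220]  x^+=[-0.8024, -1.6848]  P^+=[0.1311 -0.0337; -0.0337 0.2173]
step 3: x^-=[-0.7206, -1.1632]  P^-=[0.3772 -0.0623; -0.0623 0.5084]  S=[0.5799 -0.0132; -0.0132 0.8493]  K=[0.6534 0.0345; -0.1118 0.5808]  nu=[2.0573, 1.0018]  x^+=[0.6583, -0.8114]  P^+=[0.1292 -0.0320; -0.0320 0.2130]

x_post = [0.6583, -0.8114]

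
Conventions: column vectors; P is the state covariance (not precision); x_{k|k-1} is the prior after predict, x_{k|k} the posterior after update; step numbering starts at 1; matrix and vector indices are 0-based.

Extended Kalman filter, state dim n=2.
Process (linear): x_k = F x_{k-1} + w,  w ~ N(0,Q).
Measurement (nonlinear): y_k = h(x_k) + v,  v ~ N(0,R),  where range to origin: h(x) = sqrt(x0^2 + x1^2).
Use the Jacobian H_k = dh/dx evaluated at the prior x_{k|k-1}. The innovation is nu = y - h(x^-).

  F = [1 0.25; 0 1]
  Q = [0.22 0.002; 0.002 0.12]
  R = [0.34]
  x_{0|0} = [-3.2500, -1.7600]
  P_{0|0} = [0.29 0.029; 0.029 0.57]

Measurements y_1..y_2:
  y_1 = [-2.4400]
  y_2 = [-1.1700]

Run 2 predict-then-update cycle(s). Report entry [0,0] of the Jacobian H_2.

step 1: x^-=[-3.6900, -1.7600]  P^-=[0.5601 0.1735; 0.1735 0.6900]  H_jac=[-0.9026 -0.4305]  S=[1.0590]  K=[-0.5479; -0.4284]  nu=[-6.5282]  x^+=[-0.1131, 1.0364]  P^+=[0.2422 -0.0751; -0.0751 0.4957]
step 2: x^-=[0.1460, 1.0364]  P^-=[0.4556 0.0509; 0.0509 0.6157]  H_jac=[0.1395 0.9902]  S=[0.9666]  K=[0.1179; 0.6381]  nu=[-2.2167]  x^+=[-0.1152, -0.3779]  P^+=[0.4422 -0.0218; -0.0218 0.2222]

H_jac[0,0] = 0.1395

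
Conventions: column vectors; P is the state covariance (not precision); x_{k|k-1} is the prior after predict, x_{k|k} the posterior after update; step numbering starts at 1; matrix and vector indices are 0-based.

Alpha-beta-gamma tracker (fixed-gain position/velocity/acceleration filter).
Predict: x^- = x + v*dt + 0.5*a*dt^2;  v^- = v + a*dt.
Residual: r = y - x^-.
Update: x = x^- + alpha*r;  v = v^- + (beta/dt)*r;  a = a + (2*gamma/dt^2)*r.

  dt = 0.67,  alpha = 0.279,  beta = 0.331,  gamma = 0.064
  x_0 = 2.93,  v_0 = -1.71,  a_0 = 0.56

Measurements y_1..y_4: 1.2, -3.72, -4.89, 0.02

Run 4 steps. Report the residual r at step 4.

resid = 7.3727

step 1: x_pred=1.9100  r=-0.7100  x^+=1.7119  v^+=-1.6856  a^+=0.3576
step 2: x_pred=0.6628  r=-4.3828  x^+=-0.5600  v^+=-3.6112  a^+=-0.8922
step 3: x_pred=-3.1798  r=-1.7102  x^+=-3.6569  v^+=-5.0539  a^+=-1.3798
step 4: x_pred=-7.3527  r=7.3727  x^+=-5.2957  v^+=-2.3360  a^+=0.7224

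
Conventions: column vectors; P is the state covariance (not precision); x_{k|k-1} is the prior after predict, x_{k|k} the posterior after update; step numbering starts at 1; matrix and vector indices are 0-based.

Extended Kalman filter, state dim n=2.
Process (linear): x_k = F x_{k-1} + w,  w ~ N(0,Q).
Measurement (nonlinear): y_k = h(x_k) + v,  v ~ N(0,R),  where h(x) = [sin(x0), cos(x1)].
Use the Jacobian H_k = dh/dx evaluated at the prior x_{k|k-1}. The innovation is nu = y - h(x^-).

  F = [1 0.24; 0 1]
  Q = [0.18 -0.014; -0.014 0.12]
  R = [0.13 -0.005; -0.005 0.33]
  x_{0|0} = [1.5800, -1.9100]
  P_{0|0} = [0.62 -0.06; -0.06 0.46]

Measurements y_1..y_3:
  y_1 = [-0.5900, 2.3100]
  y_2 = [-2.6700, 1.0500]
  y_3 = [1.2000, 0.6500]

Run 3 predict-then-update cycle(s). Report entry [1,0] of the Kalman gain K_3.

K[1,0] = -0.1281

step 1: x^-=[1.1216, -1.9100]  P^-=[0.7977 0.0364; 0.0364 0.5800]  H_jac=[0.4342 0.0000; 0.0000 0.9430]  S=[0.2804 0.0099; 0.0099 0.8458]  K=[1.2343 0.0261; 0.0335 0.6463]  nu=[-1.4908, 2.6427]  x^+=[-0.6495, -0.2520]  P^+=[0.3692 0.0026; 0.0026 0.2260]
step 2: x^-=[-0.7100, -0.2520]  P^-=[0.5635 0.0428; 0.0428 0.3460]  H_jac=[0.7584 0.0000; 0.0000 0.2494]  S=[0.4541 0.0031; 0.0031 0.3515]  K=[0.9410 0.0221; 0.0699 0.2448]  nu=[-2.0182, 0.0816]  x^+=[-2.6072, -0.3731]  P^+=[0.1612 0.0104; 0.0104 0.3226]
step 3: x^-=[-2.6967, -0.3731]  P^-=[0.3647 0.0738; 0.0738 0.4426]  H_jac=[-0.9027 0.0000; 0.0000 0.3645]  S=[0.4272 -0.0293; -0.0293 0.3888]  K=[-0.7699 0.0112; -0.1281 0.4053]  nu=[1.6303, -0.2812]  x^+=[-3.9551, -0.6959]  P^+=[0.1109 0.0207; 0.0207 0.3687]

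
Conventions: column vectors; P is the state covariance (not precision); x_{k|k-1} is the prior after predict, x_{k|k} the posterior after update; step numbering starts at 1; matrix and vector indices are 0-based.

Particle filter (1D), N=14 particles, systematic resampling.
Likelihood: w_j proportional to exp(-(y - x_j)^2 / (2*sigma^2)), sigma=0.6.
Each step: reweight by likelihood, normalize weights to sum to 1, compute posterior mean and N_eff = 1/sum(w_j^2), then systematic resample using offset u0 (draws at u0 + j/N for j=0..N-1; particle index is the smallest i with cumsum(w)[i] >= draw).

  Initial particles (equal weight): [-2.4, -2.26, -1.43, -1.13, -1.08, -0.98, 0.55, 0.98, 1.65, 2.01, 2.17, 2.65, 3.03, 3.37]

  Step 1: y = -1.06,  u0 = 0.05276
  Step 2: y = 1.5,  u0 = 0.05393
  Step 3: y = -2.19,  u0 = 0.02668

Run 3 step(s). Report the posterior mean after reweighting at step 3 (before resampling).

post_mean = -1.0470

step 1: w=[0.0203, 0.0333, 0.2037, 0.2447, 0.2462, 0.2442, 0.0067, 0.0008, 0.0000, 0.0000, 0.0000, 0.0000, 0.0000, 0.0000]  mean=-1.1927  Neff=4.4804  idx=[1, 2, 2, 3, 3, 3, 3, 4, 4, 4, 5, 5, 5, 5]
step 2: w=[0.0000, 0.0049, 0.0049, 0.0497, 0.0497, 0.0497, 0.0497, 0.0714, 0.0714, 0.0714, 0.1442, 0.1442, 0.1442, 0.1442]  mean=-1.0357  Neff=9.2195  idx=[3, 5, 6, 7, 8, 9, 10, 10, 11, 11, 12, 12, 13, 13]
step 3: w=[0.0946, 0.0946, 0.0946, 0.0814, 0.0814, 0.0814, 0.0590, 0.0590, 0.0590, 0.0590, 0.0590, 0.0590, 0.0590, 0.0590]  mean=-1.0470  Neff=13.4078  idx=[0, 1, 1, 2, 3, 4, 5, 5, 7, 8, 9, 10, 12, 13]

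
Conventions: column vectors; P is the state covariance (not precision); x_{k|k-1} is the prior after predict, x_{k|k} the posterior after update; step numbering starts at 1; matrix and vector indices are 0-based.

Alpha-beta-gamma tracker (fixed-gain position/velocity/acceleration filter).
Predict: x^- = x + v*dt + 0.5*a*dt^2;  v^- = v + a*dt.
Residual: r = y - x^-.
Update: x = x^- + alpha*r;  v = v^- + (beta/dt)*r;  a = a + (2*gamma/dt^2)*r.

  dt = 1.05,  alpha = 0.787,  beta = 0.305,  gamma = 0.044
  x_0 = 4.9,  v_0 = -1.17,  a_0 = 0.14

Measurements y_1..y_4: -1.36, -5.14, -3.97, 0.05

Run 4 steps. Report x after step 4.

step 1: x_pred=3.7487  r=-5.1087  x^+=-0.2719  v^+=-2.5069  a^+=-0.2678
step 2: x_pred=-3.0518  r=-2.0882  x^+=-4.6952  v^+=-3.3947  a^+=-0.4344
step 3: x_pred=-8.4991  r=4.5291  x^+=-4.9347  v^+=-2.5353  a^+=-0.0729
step 4: x_pred=-7.6369  r=7.6869  x^+=-1.5873  v^+=-0.3790  a^+=0.5406

x_post = -1.5873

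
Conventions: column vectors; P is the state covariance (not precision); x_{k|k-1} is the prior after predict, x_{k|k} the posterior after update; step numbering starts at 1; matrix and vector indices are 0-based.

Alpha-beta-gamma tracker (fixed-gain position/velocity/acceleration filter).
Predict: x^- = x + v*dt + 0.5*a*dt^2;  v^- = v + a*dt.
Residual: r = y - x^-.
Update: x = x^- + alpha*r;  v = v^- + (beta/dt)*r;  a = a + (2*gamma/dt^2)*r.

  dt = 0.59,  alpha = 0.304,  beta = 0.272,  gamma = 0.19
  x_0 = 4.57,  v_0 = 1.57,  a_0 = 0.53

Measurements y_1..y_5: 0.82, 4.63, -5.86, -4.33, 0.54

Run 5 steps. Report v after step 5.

step 1: x_pred=5.5885  r=-4.7685  x^+=4.1389  v^+=-0.3157  a^+=-4.6755
step 2: x_pred=3.1389  r=1.4911  x^+=3.5922  v^+=-2.3868  a^+=-3.0478
step 3: x_pred=1.6535  r=-7.5135  x^+=-0.6306  v^+=-7.6488  a^+=-11.2498
step 4: x_pred=-7.1015  r=2.7715  x^+=-6.2589  v^+=-13.0085  a^+=-8.2244
step 5: x_pred=-15.3654  r=15.9054  x^+=-10.5302  v^+=-10.5283  a^+=9.1386

v_post = -10.5283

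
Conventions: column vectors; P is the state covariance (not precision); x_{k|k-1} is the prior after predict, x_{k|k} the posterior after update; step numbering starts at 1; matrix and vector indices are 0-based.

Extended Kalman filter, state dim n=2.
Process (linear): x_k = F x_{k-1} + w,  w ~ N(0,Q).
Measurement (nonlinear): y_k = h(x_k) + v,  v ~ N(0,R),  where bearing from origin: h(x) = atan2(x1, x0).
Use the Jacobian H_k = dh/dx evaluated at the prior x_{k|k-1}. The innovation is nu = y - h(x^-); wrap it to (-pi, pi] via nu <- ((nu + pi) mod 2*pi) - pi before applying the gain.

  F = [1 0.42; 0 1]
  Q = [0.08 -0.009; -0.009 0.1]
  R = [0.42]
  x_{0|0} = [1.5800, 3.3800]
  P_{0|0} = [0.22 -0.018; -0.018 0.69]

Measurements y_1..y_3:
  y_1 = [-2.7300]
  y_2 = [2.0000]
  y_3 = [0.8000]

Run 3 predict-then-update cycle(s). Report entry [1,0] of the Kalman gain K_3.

K[1,0] = 0.0953

step 1: x^-=[2.9996, 3.3800]  P^-=[0.4066 0.2628; 0.2628 0.7900]  H_jac=[-0.1655 0.1469]  S=[0.4354]  K=[-0.0659; 0.1666]  nu=[2.7082]  x^+=[2.8211, 3.8312]  P^+=[0.4047 0.2676; 0.2676 0.7779]
step 2: x^-=[4.4302, 3.8312]  P^-=[0.8467 0.5853; 0.5853 0.8779]  H_jac=[-0.1117 0.1291]  S=[0.4283]  K=[-0.0443; 0.1121]  nu=[1.2870]  x^+=[4.3732, 3.9755]  P^+=[0.8459 0.5874; 0.5874 0.8725]
step 3: x^-=[6.0429, 3.9755]  P^-=[1.5732 0.9449; 0.9449 0.9725]  H_jac=[-0.0760 0.1155]  S=[0.4255]  K=[-0.0245; 0.0953]  nu=[0.2181]  x^+=[6.0376, 3.9962]  P^+=[1.5730 0.9459; 0.9459 0.9687]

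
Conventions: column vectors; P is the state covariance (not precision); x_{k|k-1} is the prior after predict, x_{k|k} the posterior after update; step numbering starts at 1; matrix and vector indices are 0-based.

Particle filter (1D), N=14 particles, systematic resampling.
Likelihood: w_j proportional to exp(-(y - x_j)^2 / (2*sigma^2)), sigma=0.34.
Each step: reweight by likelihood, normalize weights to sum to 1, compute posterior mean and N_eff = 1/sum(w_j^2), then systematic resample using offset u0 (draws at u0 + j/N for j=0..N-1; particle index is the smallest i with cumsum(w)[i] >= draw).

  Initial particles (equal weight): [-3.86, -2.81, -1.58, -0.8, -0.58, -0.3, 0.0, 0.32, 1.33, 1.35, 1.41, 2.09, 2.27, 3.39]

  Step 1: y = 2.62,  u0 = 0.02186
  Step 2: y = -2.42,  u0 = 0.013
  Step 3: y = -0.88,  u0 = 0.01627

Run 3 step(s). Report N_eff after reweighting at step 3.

N_eff = 14.0000

step 1: w=[0.0000, 0.0000, 0.0000, 0.0000, 0.0000, 0.0000, 0.0000, 0.0000, 0.0008, 0.0010, 0.0018, 0.3072, 0.6095, 0.0797]  mean=2.3007  Neff=2.1175  idx=[11, 11, 11, 11, 11, 12, 12, 12, 12, 12, 12, 12, 12, 13]
step 2: w=[0.1998, 0.1998, 0.1998, 0.1998, 0.1998, 0.0002, 0.0002, 0.0002, 0.0002, 0.0002, 0.0002, 0.0002, 0.0002, 0.0000]  mean=2.0902  Neff=5.0124  idx=[0, 0, 0, 1, 1, 1, 2, 2, 2, 3, 3, 3, 4, 4]
step 3: w=[0.0714, 0.0714, 0.0714, 0.0714, 0.0714, 0.0714, 0.0714, 0.0714, 0.0714, 0.0714, 0.0714, 0.0714, 0.0714, 0.0714]  mean=2.0900  Neff=14.0000  idx=[0, 1, 2, 3, 4, 5, 6, 7, 8, 9, 10, 11, 12, 13]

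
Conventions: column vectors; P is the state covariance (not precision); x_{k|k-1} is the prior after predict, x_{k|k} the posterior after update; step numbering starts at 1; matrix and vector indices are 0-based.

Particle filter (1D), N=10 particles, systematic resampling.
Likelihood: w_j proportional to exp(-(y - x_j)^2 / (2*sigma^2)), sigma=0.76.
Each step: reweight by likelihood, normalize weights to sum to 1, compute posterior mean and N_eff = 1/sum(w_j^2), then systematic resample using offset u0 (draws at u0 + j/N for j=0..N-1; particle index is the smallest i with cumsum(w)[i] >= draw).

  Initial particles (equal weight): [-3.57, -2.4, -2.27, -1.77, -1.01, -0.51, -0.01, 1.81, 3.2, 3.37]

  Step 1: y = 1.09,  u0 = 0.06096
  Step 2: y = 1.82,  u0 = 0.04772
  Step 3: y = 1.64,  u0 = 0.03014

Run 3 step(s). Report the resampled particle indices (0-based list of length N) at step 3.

step 1: w=[0.0000, 0.0000, 0.0000, 0.0007, 0.0191, 0.0945, 0.3041, 0.5535, 0.0184, 0.0096]  mean=1.0211  Neff=2.4476  idx=[5, 6, 6, 6, 7, 7, 7, 7, 7, 7]
step 2: w=[0.0015, 0.0089, 0.0089, 0.0089, 0.1620, 0.1620, 0.1620, 0.1620, 0.1620, 0.1620]  mean=1.7579  Neff=6.3441  idx=[4, 4, 5, 5, 6, 7, 7, 8, 9, 9]
step 3: w=[0.1000, 0.1000, 0.1000, 0.1000, 0.1000, 0.1000, 0.1000, 0.1000, 0.1000, 0.1000]  mean=1.8100  Neff=10.0000  idx=[0, 1, 2, 3, 4, 5, 6, 7, 8, 9]

resampled_idx = [0, 1, 2, 3, 4, 5, 6, 7, 8, 9]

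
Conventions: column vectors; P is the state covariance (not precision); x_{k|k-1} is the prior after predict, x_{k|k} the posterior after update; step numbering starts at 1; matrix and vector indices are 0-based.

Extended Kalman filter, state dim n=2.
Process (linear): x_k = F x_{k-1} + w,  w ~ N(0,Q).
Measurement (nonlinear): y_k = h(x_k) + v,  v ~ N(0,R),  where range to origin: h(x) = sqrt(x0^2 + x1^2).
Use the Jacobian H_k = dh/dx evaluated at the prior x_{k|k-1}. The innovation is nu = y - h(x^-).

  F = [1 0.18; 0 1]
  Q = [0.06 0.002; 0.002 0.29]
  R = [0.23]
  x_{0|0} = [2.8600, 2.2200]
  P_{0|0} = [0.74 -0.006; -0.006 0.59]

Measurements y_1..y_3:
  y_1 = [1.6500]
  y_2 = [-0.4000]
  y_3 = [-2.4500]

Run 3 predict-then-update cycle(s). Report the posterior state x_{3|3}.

x_post = [-0.5990, 2.0785]

step 1: x^-=[3.2596, 2.2200]  P^-=[0.8170 0.1022; 0.1022 0.8800]  H_jac=[0.8265 0.5629]  S=[1.1620]  K=[0.6306; 0.4990]  nu=[-2.2938]  x^+=[1.8132, 1.0754]  P^+=[0.3549 -0.2634; -0.2634 0.5907]
step 2: x^-=[2.0068, 1.0754]  P^-=[0.3392 -0.1551; -0.1551 0.8807]  H_jac=[0.8814 0.4724]  S=[0.5609]  K=[0.4024; 0.4979]  nu=[-2.6768]  x^+=[0.9296, -0.2574]  P^+=[0.2484 -0.2675; -0.2675 0.7416]
step 3: x^-=[0.8832, -0.2574]  P^-=[0.2361 -0.1320; -0.1320 1.0316]  H_jac=[0.9600 -0.2798]  S=[0.5993]  K=[0.4398; -0.6932]  nu=[-3.3700]  x^+=[-0.5990, 2.0785]  P^+=[0.1202 0.0507; 0.0507 0.7437]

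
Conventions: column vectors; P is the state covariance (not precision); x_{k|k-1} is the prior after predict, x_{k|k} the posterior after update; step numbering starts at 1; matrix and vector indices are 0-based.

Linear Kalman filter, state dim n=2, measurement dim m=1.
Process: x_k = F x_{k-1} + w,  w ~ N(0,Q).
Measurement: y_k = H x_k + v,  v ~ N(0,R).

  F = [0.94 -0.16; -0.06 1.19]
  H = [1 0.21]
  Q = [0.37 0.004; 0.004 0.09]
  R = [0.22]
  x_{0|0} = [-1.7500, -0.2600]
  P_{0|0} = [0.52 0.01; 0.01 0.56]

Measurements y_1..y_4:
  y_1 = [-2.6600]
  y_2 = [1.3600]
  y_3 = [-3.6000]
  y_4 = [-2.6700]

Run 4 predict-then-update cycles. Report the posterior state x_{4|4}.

x_post = [-2.6889, 0.6100]

step 1: x^-=[-1.6034, -0.2044]  P^-=[0.8408 -0.1207; -0.1207 0.8835]  S=[1.0491]  K=[0.7773; 0.0618]  nu=[-1.0137]  x^+=[-2.3913, -0.2671]  P^+=[0.2069 -0.1711; -0.1711 0.8795]
step 2: x^-=[-2.2051, -0.1743]  P^-=[0.6268 -0.3681; -0.3681 1.3606]  S=[0.7522]  K=[0.7305; -0.1096]  nu=[3.6017]  x^+=[0.4261, -0.5690]  P^+=[0.2254 -0.3079; -0.3079 1.3515]
step 3: x^-=[0.4915, -0.7026]  P^-=[0.6964 -0.6134; -0.6134 2.0487]  S=[0.7491]  K=[0.7577; -0.2446]  nu=[-3.9440]  x^+=[-2.4967, 0.2621]  P^+=[0.2664 -0.4746; -0.4746 2.0039]
step 4: x^-=[-2.3888, 0.4617]  P^-=[0.7994 -0.9280; -0.9280 2.9964]  S=[0.7618]  K=[0.7936; -0.3922]  nu=[-0.3781]  x^+=[-2.6889, 0.6100]  P^+=[0.3197 -0.6909; -0.6909 2.8792]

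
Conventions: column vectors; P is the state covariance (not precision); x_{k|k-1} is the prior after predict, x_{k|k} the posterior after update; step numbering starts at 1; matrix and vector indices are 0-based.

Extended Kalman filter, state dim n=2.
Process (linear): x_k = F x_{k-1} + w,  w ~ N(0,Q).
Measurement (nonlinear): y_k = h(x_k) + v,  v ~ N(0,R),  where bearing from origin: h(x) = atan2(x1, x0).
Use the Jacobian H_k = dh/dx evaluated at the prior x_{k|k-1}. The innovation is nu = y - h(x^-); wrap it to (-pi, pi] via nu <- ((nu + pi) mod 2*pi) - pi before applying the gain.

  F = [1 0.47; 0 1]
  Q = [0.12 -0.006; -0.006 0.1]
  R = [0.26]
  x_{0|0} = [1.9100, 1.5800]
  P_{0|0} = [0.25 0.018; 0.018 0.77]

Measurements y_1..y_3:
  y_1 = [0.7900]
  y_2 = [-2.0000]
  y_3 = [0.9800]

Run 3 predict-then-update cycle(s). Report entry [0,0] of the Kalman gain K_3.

K[0,0] = 0.5866

step 1: x^-=[2.6526, 1.5800]  P^-=[0.5570 0.3739; 0.3739 0.8700]  H_jac=[-0.1657 0.2783]  S=[0.3082]  K=[0.0380; 0.5845]  nu=[0.2528]  x^+=[2.6622, 1.7277]  P^+=[0.5566 0.3670; 0.3670 0.7647]
step 2: x^-=[3.4743, 1.7277]  P^-=[1.1905 0.7205; 0.7205 0.8647]  H_jac=[-0.1148 0.2308]  S=[0.2836]  K=[0.1045; 0.4121]  nu=[-2.4615]  x^+=[3.2170, 0.7133]  P^+=[1.1874 0.7083; 0.7083 0.8166]
step 3: x^-=[3.5523, 0.7133]  P^-=[2.1536 1.0860; 1.0860 0.9166]  H_jac=[-0.0543 0.2706]  S=[0.3015]  K=[0.5866; 0.6268]  nu=[0.7818]  x^+=[4.0108, 1.2034]  P^+=[2.0498 0.9752; 0.9752 0.7981]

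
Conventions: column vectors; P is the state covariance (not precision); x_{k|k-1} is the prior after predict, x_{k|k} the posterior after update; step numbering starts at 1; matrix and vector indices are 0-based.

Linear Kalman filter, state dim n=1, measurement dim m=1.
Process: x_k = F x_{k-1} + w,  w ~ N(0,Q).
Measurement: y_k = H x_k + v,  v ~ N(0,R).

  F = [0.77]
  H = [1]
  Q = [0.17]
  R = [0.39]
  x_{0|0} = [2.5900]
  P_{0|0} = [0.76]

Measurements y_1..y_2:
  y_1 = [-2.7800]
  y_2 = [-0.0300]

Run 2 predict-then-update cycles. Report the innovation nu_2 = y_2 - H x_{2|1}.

innov = [0.6919]

step 1: x^-=[1.9943]  P^-=[0.6206]  S=[1.0106]  K=[0.6141]  nu=[-4.7743]  x^+=[-0.9376]  P^+=[0.2395]
step 2: x^-=[-0.7219]  P^-=[0.3120]  S=[0.7020]  K=[0.4444]  nu=[0.6919]  x^+=[-0.4144]  P^+=[0.1733]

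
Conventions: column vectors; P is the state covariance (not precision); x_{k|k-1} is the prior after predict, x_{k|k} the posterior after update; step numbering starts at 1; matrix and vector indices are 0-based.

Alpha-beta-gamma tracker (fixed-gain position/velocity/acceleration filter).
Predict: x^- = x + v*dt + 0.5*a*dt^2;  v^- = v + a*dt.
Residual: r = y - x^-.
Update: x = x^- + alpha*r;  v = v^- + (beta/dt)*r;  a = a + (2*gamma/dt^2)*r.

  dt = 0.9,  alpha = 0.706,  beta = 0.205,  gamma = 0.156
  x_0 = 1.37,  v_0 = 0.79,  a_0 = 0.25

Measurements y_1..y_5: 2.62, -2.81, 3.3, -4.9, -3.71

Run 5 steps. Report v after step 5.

v_post = -3.8701

step 1: x_pred=2.1823  r=0.4377  x^+=2.4913  v^+=1.1147  a^+=0.4186
step 2: x_pred=3.6641  r=-6.4741  x^+=-0.9066  v^+=0.0168  a^+=-2.0751
step 3: x_pred=-1.7319  r=5.0319  x^+=1.8206  v^+=-0.7046  a^+=-0.1369
step 4: x_pred=1.1310  r=-6.0310  x^+=-3.1269  v^+=-2.2016  a^+=-2.4599
step 5: x_pred=-6.1046  r=2.3946  x^+=-4.4140  v^+=-3.8701  a^+=-1.5376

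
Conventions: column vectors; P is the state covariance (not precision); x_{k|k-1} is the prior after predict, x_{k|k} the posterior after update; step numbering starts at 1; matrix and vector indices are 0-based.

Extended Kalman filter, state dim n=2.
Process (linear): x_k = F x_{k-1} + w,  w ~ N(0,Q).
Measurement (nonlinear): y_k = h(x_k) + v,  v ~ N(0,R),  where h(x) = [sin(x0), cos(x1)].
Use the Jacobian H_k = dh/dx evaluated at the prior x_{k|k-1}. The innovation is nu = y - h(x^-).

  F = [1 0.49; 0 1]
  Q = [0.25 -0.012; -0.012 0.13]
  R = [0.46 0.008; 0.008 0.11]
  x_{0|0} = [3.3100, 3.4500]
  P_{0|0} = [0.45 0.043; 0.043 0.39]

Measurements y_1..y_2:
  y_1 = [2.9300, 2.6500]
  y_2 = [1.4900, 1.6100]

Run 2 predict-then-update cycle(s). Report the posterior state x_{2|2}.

x_post = [12.8258, 6.4742]

step 1: x^-=[5.0005, 3.4500]  P^-=[0.8358 0.2221; 0.2221 0.5200]  H_jac=[0.2841 0.0000; 0.0000 0.3035]  S=[0.5275 0.0272; 0.0272 0.1579]  K=[0.4321 0.3526; 0.0688 0.9877]  nu=[3.8888, 3.6028]  x^+=[7.9511, 7.2761]  P^+=[0.7094 0.1392; 0.1392 0.3598]
step 2: x^-=[11.5164, 7.2761]  P^-=[1.1822 0.3035; 0.3035 0.4898]  H_jac=[0.4976 0.0000; 0.0000 -0.8376]  S=[0.7527 -0.1185; -0.1185 0.4536]  K=[0.7230 -0.3715; 0.0608 -0.8885]  nu=[2.3574, 1.0638]  x^+=[12.8258, 6.4742]  P^+=[0.6624 0.0419; 0.0419 0.1161]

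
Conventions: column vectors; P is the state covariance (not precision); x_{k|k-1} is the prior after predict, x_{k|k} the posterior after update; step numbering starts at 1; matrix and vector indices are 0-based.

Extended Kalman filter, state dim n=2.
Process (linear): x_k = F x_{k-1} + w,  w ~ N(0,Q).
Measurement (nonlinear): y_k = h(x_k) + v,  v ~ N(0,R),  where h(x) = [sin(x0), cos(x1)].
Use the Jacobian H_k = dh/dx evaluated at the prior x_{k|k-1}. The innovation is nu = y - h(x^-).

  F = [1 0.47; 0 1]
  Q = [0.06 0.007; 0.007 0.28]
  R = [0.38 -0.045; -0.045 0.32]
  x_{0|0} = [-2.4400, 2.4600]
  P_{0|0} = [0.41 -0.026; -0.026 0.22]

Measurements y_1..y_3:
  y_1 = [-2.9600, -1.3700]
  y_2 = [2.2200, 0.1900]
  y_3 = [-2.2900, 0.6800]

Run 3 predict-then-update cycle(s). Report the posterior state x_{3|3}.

x_post = [3.9715, 3.1666]

step 1: x^-=[-1.2838, 2.4600]  P^-=[0.4942 0.0844; 0.0844 0.5000]  H_jac=[0.2831 0.0000; 0.0000 -0.6300]  S=[0.4196 -0.0601; -0.0601 0.5185]  K=[0.3241 -0.0650; -0.0305 -0.6111]  nu=[-2.0009, -0.5934]  x^+=[-1.8936, 2.8837]  P^+=[0.4454 0.0562; 0.0562 0.3082]
step 2: x^-=[-0.5383, 2.8837]  P^-=[0.6263 0.2080; 0.2080 0.5882]  H_jac=[0.8586 0.0000; 0.0000 -0.2550]  S=[0.8417 -0.0905; -0.0905 0.3583]  K=[0.6403 0.0138; 0.1718 -0.3753]  nu=[2.7327, 1.1569]  x^+=[1.2275, 2.9192]  P^+=[0.2827 0.0957; 0.0957 0.5012]
step 3: x^-=[2.5995, 2.9192]  P^-=[0.5434 0.3383; 0.3383 0.7812]  H_jac=[-0.8566 0.0000; 0.0000 -0.2206]  S=[0.7787 0.0189; 0.0189 0.3580]  K=[-0.5934 -0.1771; -0.3609 -0.4623]  nu=[-2.8060, 1.6554]  x^+=[3.9715, 3.1666]  P^+=[0.2539 0.1358; 0.1358 0.5970]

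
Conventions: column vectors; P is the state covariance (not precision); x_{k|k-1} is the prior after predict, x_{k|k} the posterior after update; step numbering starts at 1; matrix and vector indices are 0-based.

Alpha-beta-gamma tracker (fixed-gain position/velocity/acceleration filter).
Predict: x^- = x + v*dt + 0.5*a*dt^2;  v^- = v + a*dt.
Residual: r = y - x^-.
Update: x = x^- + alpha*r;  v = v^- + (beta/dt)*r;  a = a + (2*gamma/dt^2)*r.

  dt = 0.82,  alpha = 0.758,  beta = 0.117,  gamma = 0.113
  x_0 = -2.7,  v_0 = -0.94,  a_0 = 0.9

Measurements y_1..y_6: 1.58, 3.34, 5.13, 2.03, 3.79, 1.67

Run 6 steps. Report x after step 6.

x_post = 3.3742

step 1: x_pred=-3.1682  r=4.7482  x^+=0.4309  v^+=0.4755  a^+=2.4959
step 2: x_pred=1.6600  r=1.6800  x^+=2.9334  v^+=2.7619  a^+=3.0606
step 3: x_pred=6.2271  r=-1.0971  x^+=5.3955  v^+=5.1150  a^+=2.6918
step 4: x_pred=10.4948  r=-8.4648  x^+=4.0785  v^+=6.1145  a^+=-0.1533
step 5: x_pred=9.0409  r=-5.2509  x^+=5.0607  v^+=5.2397  a^+=-1.9181
step 6: x_pred=8.7124  r=-7.0424  x^+=3.3742  v^+=2.6620  a^+=-4.2851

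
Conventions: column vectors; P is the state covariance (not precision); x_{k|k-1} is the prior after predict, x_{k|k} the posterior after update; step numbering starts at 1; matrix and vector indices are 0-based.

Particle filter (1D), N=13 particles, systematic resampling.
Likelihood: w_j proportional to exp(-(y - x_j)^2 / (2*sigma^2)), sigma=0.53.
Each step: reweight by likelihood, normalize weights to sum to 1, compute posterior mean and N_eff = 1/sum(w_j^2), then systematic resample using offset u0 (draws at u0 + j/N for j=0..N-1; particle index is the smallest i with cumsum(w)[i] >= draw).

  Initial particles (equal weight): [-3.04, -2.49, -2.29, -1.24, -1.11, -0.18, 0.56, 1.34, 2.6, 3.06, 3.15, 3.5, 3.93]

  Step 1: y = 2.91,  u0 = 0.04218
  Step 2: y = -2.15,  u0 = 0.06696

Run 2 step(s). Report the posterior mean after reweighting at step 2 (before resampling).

step 1: w=[0.0000, 0.0000, 0.0000, 0.0000, 0.0000, 0.0000, 0.0000, 0.0036, 0.2469, 0.2814, 0.2644, 0.1576, 0.0460]  mean=3.0733  Neff=4.2186  idx=[8, 8, 8, 9, 9, 9, 9, 10, 10, 10, 11, 11, 12]
step 2: w=[0.3332, 0.3332, 0.3332, 0.0001, 0.0001, 0.0001, 0.0001, 0.0000, 0.0000, 0.0000, 0.0000, 0.0000, 0.0000]  mean=2.6002  Neff=3.0026  idx=[0, 0, 0, 0, 1, 1, 1, 1, 2, 2, 2, 2, 2]

post_mean = 2.6002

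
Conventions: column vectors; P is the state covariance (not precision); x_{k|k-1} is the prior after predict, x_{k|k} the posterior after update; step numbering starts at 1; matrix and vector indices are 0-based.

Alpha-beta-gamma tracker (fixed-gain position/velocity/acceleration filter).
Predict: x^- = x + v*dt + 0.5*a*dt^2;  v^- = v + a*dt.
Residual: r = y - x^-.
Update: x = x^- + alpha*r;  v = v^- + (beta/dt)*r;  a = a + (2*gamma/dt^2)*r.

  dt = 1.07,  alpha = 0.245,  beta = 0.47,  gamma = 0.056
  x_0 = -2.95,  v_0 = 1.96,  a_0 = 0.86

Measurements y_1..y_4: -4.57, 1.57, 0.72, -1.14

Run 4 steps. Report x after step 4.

step 1: x_pred=-0.3605  r=-4.2095  x^+=-1.3918  v^+=1.0312  a^+=0.4482
step 2: x_pred=-0.0319  r=1.6019  x^+=0.3606  v^+=2.2144  a^+=0.6049
step 3: x_pred=3.0762  r=-2.3562  x^+=2.4990  v^+=1.8267  a^+=0.3744
step 4: x_pred=4.6678  r=-5.8078  x^+=3.2449  v^+=-0.3238  a^+=-0.1937

x_post = 3.2449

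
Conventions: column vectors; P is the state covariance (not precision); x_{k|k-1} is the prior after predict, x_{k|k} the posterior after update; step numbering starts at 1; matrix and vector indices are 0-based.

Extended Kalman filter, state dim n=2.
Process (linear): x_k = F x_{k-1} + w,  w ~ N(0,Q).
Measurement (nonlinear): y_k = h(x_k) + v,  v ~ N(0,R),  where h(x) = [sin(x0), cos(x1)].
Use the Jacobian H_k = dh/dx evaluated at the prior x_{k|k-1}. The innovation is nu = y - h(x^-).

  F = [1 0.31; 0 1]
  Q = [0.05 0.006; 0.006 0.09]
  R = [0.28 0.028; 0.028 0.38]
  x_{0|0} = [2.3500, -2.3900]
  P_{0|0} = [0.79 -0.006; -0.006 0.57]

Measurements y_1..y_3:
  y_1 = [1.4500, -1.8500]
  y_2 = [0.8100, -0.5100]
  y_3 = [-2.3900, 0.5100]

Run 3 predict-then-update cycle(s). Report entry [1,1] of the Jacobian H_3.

H_jac[1,1] = 0.0403

step 1: x^-=[1.6091, -2.3900]  P^-=[0.8911 0.1767; 0.1767 0.6600]  H_jac=[-0.0383 0.0000; 0.0000 0.6828]  S=[0.2813 0.0234; 0.0234 0.6877]  K=[-0.1363 0.1801; -0.0787 0.6580]  nu=[0.4507, -1.1194]  x^+=[1.3461, -3.1620]  P^+=[0.8647 0.0946; 0.0946 0.3630]
step 2: x^-=[0.3659, -3.1620]  P^-=[1.0082 0.2131; 0.2131 0.4530]  H_jac=[0.9338 0.0000; 0.0000 -0.0204]  S=[1.1592 0.0239; 0.0239 0.3802]  K=[0.8135 -0.0627; 0.1724 -0.0352]  nu=[0.4522, 0.4898]  x^+=[0.7031, -3.1013]  P^+=[0.2420 0.0506; 0.0506 0.4183]
step 3: x^-=[-0.2583, -3.1013]  P^-=[0.3636 0.1863; 0.1863 0.5083]  H_jac=[0.9668 0.0000; 0.0000 0.0403]  S=[0.6199 0.0353; 0.0353 0.3808]  K=[0.5690 -0.0330; 0.2891 0.0270]  nu=[-2.1345, 1.5092]  x^+=[-1.5227, -3.6775]  P^+=[0.1638 0.0845; 0.0845 0.4557]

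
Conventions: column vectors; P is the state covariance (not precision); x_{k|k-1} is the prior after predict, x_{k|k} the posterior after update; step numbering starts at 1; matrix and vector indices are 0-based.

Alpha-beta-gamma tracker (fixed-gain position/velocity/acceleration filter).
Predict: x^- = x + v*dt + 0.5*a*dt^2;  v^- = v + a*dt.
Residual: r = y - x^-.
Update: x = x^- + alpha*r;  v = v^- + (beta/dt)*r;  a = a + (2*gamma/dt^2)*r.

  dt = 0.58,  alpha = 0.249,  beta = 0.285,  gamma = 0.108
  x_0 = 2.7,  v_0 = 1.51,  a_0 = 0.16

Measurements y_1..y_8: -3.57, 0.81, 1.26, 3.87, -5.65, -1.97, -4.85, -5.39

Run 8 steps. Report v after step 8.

step 1: x_pred=3.6027  r=-7.1727  x^+=1.8167  v^+=-1.9217  a^+=-4.4455
step 2: x_pred=-0.0456  r=0.8556  x^+=0.1674  v^+=-4.0797  a^+=-3.8962
step 3: x_pred=-2.8541  r=4.1141  x^+=-1.8297  v^+=-4.3179  a^+=-1.2545
step 4: x_pred=-4.5451  r=8.4151  x^+=-2.4497  v^+=-0.9105  a^+=4.1488
step 5: x_pred=-2.2800  r=-3.3700  x^+=-3.1191  v^+=-0.1601  a^+=1.9849
step 6: x_pred=-2.8781  r=0.9081  x^+=-2.6520  v^+=1.4373  a^+=2.5680
step 7: x_pred=-1.3864  r=-3.4636  x^+=-2.2488  v^+=1.2249  a^+=0.3441
step 8: x_pred=-1.4806  r=-3.9094  x^+=-2.4540  v^+=-0.4966  a^+=-2.1662

v_post = -0.4966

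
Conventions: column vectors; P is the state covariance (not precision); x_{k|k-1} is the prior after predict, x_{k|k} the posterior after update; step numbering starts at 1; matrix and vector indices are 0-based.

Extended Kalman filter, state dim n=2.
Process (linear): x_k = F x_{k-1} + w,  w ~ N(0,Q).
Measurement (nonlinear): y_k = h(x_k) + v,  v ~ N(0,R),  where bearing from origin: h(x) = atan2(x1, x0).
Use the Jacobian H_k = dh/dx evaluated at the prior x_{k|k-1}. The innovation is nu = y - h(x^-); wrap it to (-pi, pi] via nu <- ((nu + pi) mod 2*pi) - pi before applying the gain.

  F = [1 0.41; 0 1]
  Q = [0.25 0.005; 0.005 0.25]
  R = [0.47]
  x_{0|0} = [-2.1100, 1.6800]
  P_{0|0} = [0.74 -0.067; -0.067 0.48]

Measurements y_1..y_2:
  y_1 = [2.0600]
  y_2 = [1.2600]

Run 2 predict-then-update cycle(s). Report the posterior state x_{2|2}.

step 1: x^-=[-1.4212, 1.6800]  P^-=[1.0157 0.1348; 0.1348 0.7300]  H_jac=[-0.3469 -0.2935]  S=[0.6826]  K=[-0.5742; -0.3824]  nu=[-0.2129]  x^+=[-1.2989, 1.7614]  P^+=[0.7907 -0.0151; -0.0151 0.6302]
step 2: x^-=[-0.5767, 1.7614]  P^-=[1.1342 0.2483; 0.2483 0.8802]  H_jac=[-0.5128 -0.1679]  S=[0.8358]  K=[-0.7457; -0.3291]  nu=[-0.6272]  x^+=[-0.1090, 1.9679]  P^+=[0.6694 0.0431; 0.0431 0.7896]

x_post = [-0.1090, 1.9679]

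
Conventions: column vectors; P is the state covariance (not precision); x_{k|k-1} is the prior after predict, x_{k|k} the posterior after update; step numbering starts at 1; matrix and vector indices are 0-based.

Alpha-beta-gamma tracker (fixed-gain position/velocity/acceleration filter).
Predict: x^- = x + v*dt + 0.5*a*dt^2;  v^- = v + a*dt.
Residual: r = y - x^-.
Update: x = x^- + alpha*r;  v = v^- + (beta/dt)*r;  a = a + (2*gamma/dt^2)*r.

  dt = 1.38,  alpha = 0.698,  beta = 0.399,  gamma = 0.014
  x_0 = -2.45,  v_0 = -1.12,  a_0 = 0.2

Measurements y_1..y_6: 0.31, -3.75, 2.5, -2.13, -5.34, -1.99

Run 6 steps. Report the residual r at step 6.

resid = 2.8504

step 1: x_pred=-3.8052  r=4.1152  x^+=-0.9328  v^+=0.3458  a^+=0.2605
step 2: x_pred=-0.2075  r=-3.5425  x^+=-2.6802  v^+=-0.3189  a^+=0.2084
step 3: x_pred=-2.9218  r=5.4218  x^+=0.8626  v^+=1.5363  a^+=0.2881
step 4: x_pred=3.2571  r=-5.3871  x^+=-0.5031  v^+=0.3764  a^+=0.2089
step 5: x_pred=0.2152  r=-5.5552  x^+=-3.6623  v^+=-0.9415  a^+=0.1273
step 6: x_pred=-4.8404  r=2.8504  x^+=-2.8508  v^+=0.0583  a^+=0.1692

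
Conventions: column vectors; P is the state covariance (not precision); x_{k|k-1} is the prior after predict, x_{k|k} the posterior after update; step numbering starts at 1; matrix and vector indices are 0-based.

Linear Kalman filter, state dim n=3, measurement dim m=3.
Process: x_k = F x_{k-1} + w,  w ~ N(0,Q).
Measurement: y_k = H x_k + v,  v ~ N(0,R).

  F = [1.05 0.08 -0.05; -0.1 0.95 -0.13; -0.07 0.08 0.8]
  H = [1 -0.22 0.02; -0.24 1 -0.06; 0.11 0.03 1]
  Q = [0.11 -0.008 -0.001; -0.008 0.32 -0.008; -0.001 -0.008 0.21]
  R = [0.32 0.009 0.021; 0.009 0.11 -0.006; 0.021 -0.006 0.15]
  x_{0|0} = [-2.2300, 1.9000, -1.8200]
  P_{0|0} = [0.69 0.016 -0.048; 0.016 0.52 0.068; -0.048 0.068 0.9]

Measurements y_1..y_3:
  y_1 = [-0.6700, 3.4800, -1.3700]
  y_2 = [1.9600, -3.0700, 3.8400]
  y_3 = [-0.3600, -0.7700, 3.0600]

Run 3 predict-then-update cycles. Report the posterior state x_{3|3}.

x_post = [0.0100, -0.8040, 2.5867]

step 1: x^-=[-2.0985, 2.2646, -1.1479]  P^-=[0.8835 -0.0169 -0.1195; -0.0169 0.7903 -0.0041; -0.1195 -0.0041 0.8066]  S=[1.2447 -0.3880 0.0101; -0.3880 0.9593 -0.0303; 0.0101 -0.0303 0.9414]  K=[0.7309 0.0635 -0.0301; 0.1202 0.8784 0.0459; -0.1014 -0.0392 0.8426]  nu=[1.9497, 0.6429, -0.0592]  x^+=[-0.6309, 3.0609, -1.4206]  P^+=[0.2502 0.0726 -0.0192; 0.0726 0.1144 -0.0073; -0.0192 -0.0073 0.1268]
step 2: x^-=[-0.3465, 3.1556, -0.8475]  P^-=[0.4012 0.0501 -0.0347; 0.0501 0.4154 -0.0203; -0.0347 -0.0203 0.2935]  S=[0.7181 -0.1247 0.0382; -0.1247 0.5270 -0.0282; 0.0382 -0.0282 0.4402]  K=[0.5513 0.0457 -0.0201; 0.0767 0.7880 0.0387; -0.0758 -0.0386 0.6608]  nu=[3.0177, -6.3596, 4.6309]  x^+=[0.9335, -1.4452, 2.2292]  P^+=[0.1887 0.0545 -0.0141; 0.0545 0.0999 -0.0063; -0.0141 -0.0063 0.0995]
step 3: x^-=[0.7532, -1.7561, 1.6024]  P^-=[0.3296 0.0366 -0.0262; 0.0366 0.4045 -0.0172; -0.0262 -0.0172 0.2754]  S=[0.6523 -0.1198 0.0378; -0.1198 0.5182 -0.0261; 0.0378 -0.0261 0.4232]  K=[0.4996 0.0357 -0.0161; 0.0603 0.7816 0.0402; -0.0702 -0.0367 0.6467]  nu=[-1.5315, 1.2630, 1.4275]  x^+=[0.0100, -0.8040, 2.5867]  P^+=[0.1709 0.0488 -0.0124; 0.0488 0.0976 -0.0057; -0.0124 -0.0057 0.0973]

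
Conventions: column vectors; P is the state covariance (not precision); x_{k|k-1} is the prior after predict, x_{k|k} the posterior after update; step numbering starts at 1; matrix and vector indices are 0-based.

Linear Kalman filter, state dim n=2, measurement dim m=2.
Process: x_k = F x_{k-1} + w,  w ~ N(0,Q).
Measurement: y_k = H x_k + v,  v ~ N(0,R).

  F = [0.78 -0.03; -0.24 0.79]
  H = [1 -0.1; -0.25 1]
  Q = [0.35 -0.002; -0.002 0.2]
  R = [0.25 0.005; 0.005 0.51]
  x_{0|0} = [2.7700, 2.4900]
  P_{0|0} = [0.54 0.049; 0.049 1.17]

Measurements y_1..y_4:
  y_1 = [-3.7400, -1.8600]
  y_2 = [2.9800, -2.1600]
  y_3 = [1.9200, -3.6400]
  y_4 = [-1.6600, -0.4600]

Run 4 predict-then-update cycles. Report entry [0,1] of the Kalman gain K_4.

K[0,1] = -0.0356

step 1: x^-=[2.0859, 1.3023]  P^-=[0.6773 -0.1003; -0.1003 0.9427]  S=[0.9568 -0.3614; -0.3614 1.5452]  K=[0.7157 -0.0071; 0.0365 0.6348]  nu=[-5.6957, -2.6408]  x^+=[-1.9717, -0.5818]  P^+=[0.1835 0.0458; 0.0458 0.3354]
step 2: x^-=[-1.5205, 0.0136]  P^-=[0.4598 -0.0157; -0.0157 0.4025]  S=[0.7170 -0.1663; -0.1663 0.9491]  K=[0.6375 -0.0260; 0.0222 0.4321]  nu=[4.5018, -2.5537]  x^+=[1.4156, -0.9902]  P^+=[0.1623 0.0305; 0.0305 0.2281]
step 3: x^-=[1.1339, -1.1220]  P^-=[0.4475 -0.0188; -0.0188 0.3401]  S=[0.7047 -0.1601; -0.1601 0.8875]  K=[0.6301 -0.0335; 0.0140 0.3911]  nu=[0.6739, -2.2346]  x^+=[1.6334, -1.9864]  P^+=[0.1600 0.0260; 0.0260 0.2060]
step 4: x^-=[1.3337, -1.9613]  P^-=[0.4463 -0.0206; -0.0206 0.3279]  S=[0.7037 -0.1605; -0.1605 0.8761]  K=[0.6290 -0.0356; 0.0113 0.3822]  nu=[-3.1898, 1.8347]  x^+=[-0.7382, -1.2961]  P^+=[0.1596 0.0249; 0.0249 0.2012]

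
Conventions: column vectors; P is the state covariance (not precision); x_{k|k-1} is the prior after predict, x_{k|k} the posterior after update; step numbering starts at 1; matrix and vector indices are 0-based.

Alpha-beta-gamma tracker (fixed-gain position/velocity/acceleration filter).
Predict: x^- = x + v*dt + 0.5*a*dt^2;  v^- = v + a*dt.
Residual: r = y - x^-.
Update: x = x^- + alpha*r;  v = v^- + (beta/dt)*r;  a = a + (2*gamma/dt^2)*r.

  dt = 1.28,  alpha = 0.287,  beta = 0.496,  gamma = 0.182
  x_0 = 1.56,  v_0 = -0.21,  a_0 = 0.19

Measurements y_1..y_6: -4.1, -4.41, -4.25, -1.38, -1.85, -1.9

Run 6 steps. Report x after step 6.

x_post = 3.1602

step 1: x_pred=1.4468  r=-5.5468  x^+=-0.1451  v^+=-2.1162  a^+=-1.0423
step 2: x_pred=-3.7077  r=-0.7023  x^+=-3.9093  v^+=-3.7225  a^+=-1.1984
step 3: x_pred=-9.6558  r=5.4058  x^+=-8.1043  v^+=-3.1617  a^+=0.0026
step 4: x_pred=-12.1491  r=10.7691  x^+=-9.0584  v^+=1.0147  a^+=2.3952
step 5: x_pred=-5.7974  r=3.9474  x^+=-4.6645  v^+=5.6102  a^+=3.2722
step 6: x_pred=5.1971  r=-7.0971  x^+=3.1602  v^+=7.0484  a^+=1.6954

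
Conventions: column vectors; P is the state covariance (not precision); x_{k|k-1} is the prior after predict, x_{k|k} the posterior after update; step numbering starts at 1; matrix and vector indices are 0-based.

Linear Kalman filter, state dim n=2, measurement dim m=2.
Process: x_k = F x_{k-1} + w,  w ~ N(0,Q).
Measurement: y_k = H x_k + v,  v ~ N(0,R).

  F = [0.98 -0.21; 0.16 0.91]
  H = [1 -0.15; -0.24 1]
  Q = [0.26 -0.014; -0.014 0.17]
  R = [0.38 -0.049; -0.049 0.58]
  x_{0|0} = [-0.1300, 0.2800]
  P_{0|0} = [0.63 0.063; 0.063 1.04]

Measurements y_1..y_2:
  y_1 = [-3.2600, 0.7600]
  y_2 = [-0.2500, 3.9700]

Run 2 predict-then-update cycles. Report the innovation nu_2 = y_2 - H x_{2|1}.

step 1: x^-=[-0.1862, 0.2340]  P^-=[0.8850 -0.0599; -0.0599 1.0657]  S=[1.3069 -0.4833; -0.4833 1.7254]  K=[0.6980 0.0377; 0.0707 0.6458]  nu=[-3.0387, 0.4813]  x^+=[-2.2889, 0.3301]  P^+=[0.2713 0.0528; 0.0528 0.3837]
step 2: x^-=[-2.3125, -0.0658]  P^-=[0.5158 0.0005; 0.0005 0.5101]  S=[0.9071 -0.2488; -0.2488 1.1196]  K=[0.5732 0.0173; 0.0438 0.4652]  nu=[2.0526, 3.4809]  x^+=[-1.0758, 1.6435]  P^+=[0.2223 0.0353; 0.0353 0.2762]

innov = [2.0526, 3.4809]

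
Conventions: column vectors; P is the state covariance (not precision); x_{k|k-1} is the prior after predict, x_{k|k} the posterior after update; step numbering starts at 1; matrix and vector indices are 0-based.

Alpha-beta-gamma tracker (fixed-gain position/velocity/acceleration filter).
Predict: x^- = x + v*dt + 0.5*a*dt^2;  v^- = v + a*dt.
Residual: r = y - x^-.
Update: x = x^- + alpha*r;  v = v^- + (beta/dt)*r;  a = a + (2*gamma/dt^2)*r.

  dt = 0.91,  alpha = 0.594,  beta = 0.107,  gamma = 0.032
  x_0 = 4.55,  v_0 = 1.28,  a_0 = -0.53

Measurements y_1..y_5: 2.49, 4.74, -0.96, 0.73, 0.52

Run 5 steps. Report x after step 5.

x_post = -0.5776

step 1: x_pred=5.4954  r=-3.0054  x^+=3.7102  v^+=0.4443  a^+=-0.7623
step 2: x_pred=3.7989  r=0.9411  x^+=4.3579  v^+=-0.1387  a^+=-0.6895
step 3: x_pred=3.9462  r=-4.9062  x^+=1.0319  v^+=-1.3430  a^+=-1.0687
step 4: x_pred=-0.6328  r=1.3628  x^+=0.1767  v^+=-2.1553  a^+=-0.9634
step 5: x_pred=-2.1835  r=2.7035  x^+=-0.5776  v^+=-2.7141  a^+=-0.7544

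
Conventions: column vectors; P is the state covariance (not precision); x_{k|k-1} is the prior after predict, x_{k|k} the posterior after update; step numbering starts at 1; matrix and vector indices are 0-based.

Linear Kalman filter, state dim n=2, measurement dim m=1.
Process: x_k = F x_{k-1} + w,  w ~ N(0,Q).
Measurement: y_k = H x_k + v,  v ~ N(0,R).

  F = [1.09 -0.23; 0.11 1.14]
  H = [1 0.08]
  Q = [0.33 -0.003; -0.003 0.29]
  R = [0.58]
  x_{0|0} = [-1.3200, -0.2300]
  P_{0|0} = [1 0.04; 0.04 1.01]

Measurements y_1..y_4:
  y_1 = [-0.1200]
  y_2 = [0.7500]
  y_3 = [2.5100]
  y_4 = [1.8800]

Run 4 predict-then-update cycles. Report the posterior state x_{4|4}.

step 1: x^-=[-1.3859, -0.4074]  P^-=[1.5515 -0.0992; -0.0992 1.6247]  S=[2.1260]  K=[0.7260; 0.0145]  nu=[1.2985]  x^+=[-0.4432, -0.3886]  P^+=[0.4308 -0.1216; -0.1216 1.6243]
step 2: x^-=[-0.3937, -0.4918]  P^-=[0.9887 -0.5252; -0.5252 2.3756]  S=[1.4999]  K=[0.6312; -0.2234]  nu=[1.1830]  x^+=[0.3530, -0.7561]  P^+=[0.3912 -0.3137; -0.3137 2.3008]
step 3: x^-=[0.5587, -0.8231]  P^-=[1.0737 -0.9412; -0.9412 3.2061]  S=[1.5237]  K=[0.6553; -0.4494]  nu=[2.0171]  x^+=[1.8805, -1.7296]  P^+=[0.4195 -0.4925; -0.4925 2.8985]
step 4: x^-=[2.4476, -1.7648]  P^-=[1.2286 -1.3122; -1.3122 3.9384]  S=[1.6239]  K=[0.6920; -0.6140]  nu=[-0.4264]  x^+=[2.1525, -1.5030]  P^+=[0.4511 -0.6222; -0.6222 3.3261]

x_post = [2.1525, -1.5030]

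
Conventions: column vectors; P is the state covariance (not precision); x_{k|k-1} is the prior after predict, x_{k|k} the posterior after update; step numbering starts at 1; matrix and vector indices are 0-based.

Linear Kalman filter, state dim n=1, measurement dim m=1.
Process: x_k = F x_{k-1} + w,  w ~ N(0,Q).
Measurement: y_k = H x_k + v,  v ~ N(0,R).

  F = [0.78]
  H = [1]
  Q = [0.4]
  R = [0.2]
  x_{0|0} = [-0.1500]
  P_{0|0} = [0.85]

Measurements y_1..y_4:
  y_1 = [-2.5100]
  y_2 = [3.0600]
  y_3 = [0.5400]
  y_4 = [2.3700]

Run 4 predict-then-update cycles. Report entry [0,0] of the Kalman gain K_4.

step 1: x^-=[-0.1170]  P^-=[0.9171]  S=[1.1171]  K=[0.8210]  nu=[-2.3930]  x^+=[-2.0816]  P^+=[0.1642]
step 2: x^-=[-1.6236]  P^-=[0.4999]  S=[0.6999]  K=[0.7142]  nu=[4.6836]  x^+=[1.7216]  P^+=[0.1428]
step 3: x^-=[1.3429]  P^-=[0.4869]  S=[0.6869]  K=[0.7088]  nu=[-0.8029]  x^+=[0.7738]  P^+=[0.1418]
step 4: x^-=[0.6035]  P^-=[0.4863]  S=[0.6863]  K=[0.7086]  nu=[1.7665]  x^+=[1.8552]  P^+=[0.1417]

K[0,0] = 0.7086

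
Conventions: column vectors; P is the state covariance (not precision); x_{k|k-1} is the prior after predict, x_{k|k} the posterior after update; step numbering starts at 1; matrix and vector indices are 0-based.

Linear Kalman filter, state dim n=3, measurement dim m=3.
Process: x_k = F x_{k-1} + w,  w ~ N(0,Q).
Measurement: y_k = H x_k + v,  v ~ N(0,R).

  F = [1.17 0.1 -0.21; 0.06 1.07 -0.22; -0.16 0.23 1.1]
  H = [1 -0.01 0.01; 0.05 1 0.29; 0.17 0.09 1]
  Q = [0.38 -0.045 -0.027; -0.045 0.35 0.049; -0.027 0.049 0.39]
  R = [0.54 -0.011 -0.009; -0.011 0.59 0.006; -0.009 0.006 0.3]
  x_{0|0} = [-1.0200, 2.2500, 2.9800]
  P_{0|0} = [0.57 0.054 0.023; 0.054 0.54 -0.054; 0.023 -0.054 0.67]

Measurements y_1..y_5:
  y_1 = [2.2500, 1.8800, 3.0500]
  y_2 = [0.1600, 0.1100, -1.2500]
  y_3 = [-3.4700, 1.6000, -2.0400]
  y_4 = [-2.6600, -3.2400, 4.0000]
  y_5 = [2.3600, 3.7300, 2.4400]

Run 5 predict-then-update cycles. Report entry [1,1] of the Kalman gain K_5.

K[1,1] = 0.5616

step 1: x^-=[-1.5942, 1.6907, 3.9587]  P^-=[1.1988 0.1588 -0.2353; 0.1588 1.0345 -0.0527; -0.2353 -0.0527 1.2045]  S=[1.7312 0.1321 -0.0153; 0.1321 1.7072 0.4088; -0.0153 0.4088 1.4628]  K=[0.6871 0.0387 -0.0154; 0.0362 0.6299 -0.1296; -0.1205 -0.0144 0.7955]  nu=[3.8215, -0.8790, -0.7898]  x^+=[1.0098, 1.3779, 2.8823]  P^+=[0.3717 0.0185 -0.0754; 0.0185 0.3909 -0.0737; -0.0754 -0.0737 0.2591]
step 2: x^-=[0.7140, 0.9009, 3.3259]  P^-=[0.9486 0.0967 -0.2469; 0.0967 0.8505 -0.0147; -0.2469 -0.0147 0.7216]  S=[1.4819 0.0548 -0.0800; 0.0548 1.4976 0.2772; -0.0800 0.2772 0.9723]  K=[0.6347 0.0318 -0.0360; 0.0334 0.5824 -0.0827; -0.1245 -0.0010 0.6877]  nu=[-0.5783, -1.7911, -4.7784]  x^+=[0.4621, 0.2338, 0.1136]  P^+=[0.3436 0.0165 -0.0762; 0.0165 0.3584 -0.0567; -0.0762 -0.0567 0.2255]
step 3: x^-=[0.5402, 0.2529, 0.1048]  P^-=[0.9076 0.0832 -0.2352; 0.0832 0.8033 0.0052; -0.2352 0.0052 0.6875]  S=[1.4414 0.0433 -0.0768; 0.0433 1.4579 0.2819; -0.0768 0.2819 0.9438]  K=[0.6247 0.0298 -0.0358; 0.0315 0.5674 -0.0698; -0.1226 0.0054 0.6750]  nu=[-4.0087, 1.2897, -2.2594]  x^+=[-1.8445, 1.0164, -0.9219]  P^+=[0.3382 0.0154 -0.0751; 0.0154 0.3483 -0.0518; -0.0751 -0.0518 0.2211]
step 4: x^-=[-1.8628, 1.1797, -0.4852]  P^-=[0.8989 0.0786 -0.2318; 0.0786 0.7890 0.0096; -0.2318 0.0096 0.6837]  S=[1.4328 0.0393 -0.0754; 0.0393 1.4455 0.2835; -0.0754 0.2835 0.9413]  K=[0.6225 0.0289 -0.0352; 0.0304 0.5628 -0.0672; -0.1218 0.0070 0.6734]  nu=[-0.7805, -4.1859, 4.6957]  x^+=[-2.6354, -1.5157, 2.7427]  P^+=[0.3371 0.0148 -0.0746; 0.0148 0.3453 -0.0507; -0.0746 -0.0507 0.2204]
step 5: x^-=[-3.8109, -2.3833, 3.0900]  P^-=[0.8968 0.0771 -0.2310; 0.0771 0.7849 0.0105; -0.2310 0.0105 0.6831]  S=[1.4308 0.0380 -0.0751; 0.0380 1.4417 0.2836; -0.0751 0.2836 0.9411]  K=[0.6220 0.0286 -0.0351; 0.0300 0.5616 -0.0667; -0.1216 0.0074 0.6732]  nu=[6.1162, 5.4077, 0.2124]  x^+=[0.1409, 0.8231, 2.5293]  P^+=[0.3368 0.0146 -0.0745; 0.0146 0.3445 -0.0504; -0.0745 -0.0504 0.2203]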